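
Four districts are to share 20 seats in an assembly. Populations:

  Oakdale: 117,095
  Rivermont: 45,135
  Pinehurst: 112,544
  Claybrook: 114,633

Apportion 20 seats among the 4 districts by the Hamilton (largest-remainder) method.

Oakdale=6, Rivermont=2, Pinehurst=6, Claybrook=6

The standard divisor is 389407/20 ≈ 19470.35.
Standard quotas: Oakdale 6.0140, Rivermont 2.3181, Pinehurst 5.7803, Claybrook 5.8876.
Lower quotas: Oakdale 6, Rivermont 2, Pinehurst 5, Claybrook 5 (sum 18, leaving 2 seats).
Remainders in descending order: Claybrook 0.8876, Pinehurst 0.7803, Rivermont 0.3181, Oakdale 0.0140.
The surplus seats go to Claybrook, Pinehurst.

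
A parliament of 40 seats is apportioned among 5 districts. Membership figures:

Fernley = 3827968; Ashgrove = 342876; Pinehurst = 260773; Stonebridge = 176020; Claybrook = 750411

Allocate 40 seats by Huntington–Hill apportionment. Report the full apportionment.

Fernley=28, Ashgrove=3, Pinehurst=2, Stonebridge=1, Claybrook=6

With divisor 135671: modified quotas Fernley 28.215, Ashgrove 2.527, Pinehurst 1.922, Stonebridge 1.297, Claybrook 5.531.
Geometric-mean thresholds: Fernley √(28·29)=28.496, Ashgrove √(2·3)=2.449, Pinehurst √(1·2)=1.414, Stonebridge √(1·2)=1.414, Claybrook √(5·6)=5.477.
Each quota rounded against its threshold gives Fernley 28, Ashgrove 3, Pinehurst 2, Stonebridge 1, Claybrook 6 (total 40).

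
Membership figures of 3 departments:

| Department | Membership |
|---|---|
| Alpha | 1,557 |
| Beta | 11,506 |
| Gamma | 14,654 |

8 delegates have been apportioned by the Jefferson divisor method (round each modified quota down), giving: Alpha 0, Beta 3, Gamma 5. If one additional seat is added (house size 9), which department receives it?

Beta

Priority for the next seat is population ÷ (current seats + 1).
Priorities: Alpha 1557.000, Beta 2876.500, Gamma 2442.333.
Highest priority: Beta.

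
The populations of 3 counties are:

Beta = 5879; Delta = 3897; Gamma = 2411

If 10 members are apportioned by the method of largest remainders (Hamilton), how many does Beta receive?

Standard divisor: 12187 ÷ 10 ≈ 1218.7.
Standard quotas: Beta 4.8240, Delta 3.1977, Gamma 1.9783.
Lower quotas: Beta 4, Delta 3, Gamma 1 (sum 8, leaving 2 seats).
Remainders in descending order: Gamma 0.9783, Beta 0.8240, Delta 0.1977.
The surplus seats go to Gamma, Beta.
Beta receives 5.

5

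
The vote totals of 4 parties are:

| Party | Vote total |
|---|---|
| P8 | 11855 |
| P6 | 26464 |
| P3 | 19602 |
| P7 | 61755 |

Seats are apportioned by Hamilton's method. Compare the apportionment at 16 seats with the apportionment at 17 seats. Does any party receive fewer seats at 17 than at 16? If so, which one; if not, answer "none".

At 16 seats: P8 2, P6 3, P3 3, P7 8.
At 17 seats: P8 1, P6 4, P3 3, P7 9.
P8 drops from 2 to 1.

P8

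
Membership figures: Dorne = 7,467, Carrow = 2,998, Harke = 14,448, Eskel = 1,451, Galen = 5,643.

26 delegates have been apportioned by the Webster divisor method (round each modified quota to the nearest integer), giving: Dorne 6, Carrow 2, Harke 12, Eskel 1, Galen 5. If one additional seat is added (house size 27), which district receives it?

Priority for the next seat is population ÷ (current seats + 0.5).
Priorities: Dorne 1148.769, Carrow 1199.200, Harke 1155.840, Eskel 967.333, Galen 1026.000.
Highest priority: Carrow.

Carrow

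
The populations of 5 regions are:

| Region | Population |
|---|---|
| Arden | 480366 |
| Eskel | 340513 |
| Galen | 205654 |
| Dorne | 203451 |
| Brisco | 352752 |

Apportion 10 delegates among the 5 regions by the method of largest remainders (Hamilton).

Arden 3; Eskel 2; Galen 2; Dorne 1; Brisco 2

The standard divisor is 1582736/10 ≈ 158273.6.
Standard quotas: Arden 3.0350, Eskel 2.1514, Galen 1.2994, Dorne 1.2854, Brisco 2.2287.
Lower quotas: Arden 3, Eskel 2, Galen 1, Dorne 1, Brisco 2 (sum 9, leaving 1 seat).
Remainders in descending order: Galen 0.2994, Dorne 0.2854, Brisco 0.2287, Eskel 0.1514, Arden 0.0350.
The surplus seat goes to Galen.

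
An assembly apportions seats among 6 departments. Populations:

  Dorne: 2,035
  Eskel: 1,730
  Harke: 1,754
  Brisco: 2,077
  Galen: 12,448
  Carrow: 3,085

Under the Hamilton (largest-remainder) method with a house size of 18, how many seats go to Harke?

1

Total 23129; standard divisor 23129/18 ≈ 1284.944.
Standard quotas: Dorne 1.5837, Eskel 1.3464, Harke 1.3650, Brisco 1.6164, Galen 9.6876, Carrow 2.4009.
Lower quotas: Dorne 1, Eskel 1, Harke 1, Brisco 1, Galen 9, Carrow 2 (sum 15, leaving 3 seats).
Remainders in descending order: Galen 0.6876, Brisco 0.6164, Dorne 0.5837, Carrow 0.4009, Harke 0.3650, Eskel 0.3464.
The surplus seats go to Galen, Brisco, Dorne.
Harke receives 1.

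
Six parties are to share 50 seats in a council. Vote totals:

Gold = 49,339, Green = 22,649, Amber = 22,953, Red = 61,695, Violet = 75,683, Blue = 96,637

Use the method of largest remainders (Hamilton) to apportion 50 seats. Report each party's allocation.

The standard divisor is 328956/50 ≈ 6579.12.
Standard quotas: Gold 7.4993, Green 3.4426, Amber 3.4888, Red 9.3774, Violet 11.5035, Blue 14.6884.
Lower quotas: Gold 7, Green 3, Amber 3, Red 9, Violet 11, Blue 14 (sum 47, leaving 3 seats).
Remainders in descending order: Blue 0.6884, Violet 0.5035, Gold 0.4993, Amber 0.4888, Green 0.4426, Red 0.3774.
The surplus seats go to Blue, Violet, Gold.

Gold: 8, Green: 3, Amber: 3, Red: 9, Violet: 12, Blue: 15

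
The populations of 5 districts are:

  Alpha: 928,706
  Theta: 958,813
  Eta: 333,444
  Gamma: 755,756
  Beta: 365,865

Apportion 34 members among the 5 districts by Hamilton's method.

Total 3342584; standard divisor 3342584/34 ≈ 98311.294.
Standard quotas: Alpha 9.4466, Theta 9.7528, Eta 3.3917, Gamma 7.6874, Beta 3.7215.
Lower quotas: Alpha 9, Theta 9, Eta 3, Gamma 7, Beta 3 (sum 31, leaving 3 seats).
Remainders in descending order: Theta 0.7528, Beta 0.7215, Gamma 0.6874, Alpha 0.4466, Eta 0.3917.
The surplus seats go to Theta, Beta, Gamma.

Alpha=9, Theta=10, Eta=3, Gamma=8, Beta=4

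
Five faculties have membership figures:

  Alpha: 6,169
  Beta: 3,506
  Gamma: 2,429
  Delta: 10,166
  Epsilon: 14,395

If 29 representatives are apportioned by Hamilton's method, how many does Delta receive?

Total 36665; standard divisor 36665/29 ≈ 1264.31.
Standard quotas: Alpha 4.8793, Beta 2.7731, Gamma 1.9212, Delta 8.0407, Epsilon 11.3857.
Lower quotas: Alpha 4, Beta 2, Gamma 1, Delta 8, Epsilon 11 (sum 26, leaving 3 seats).
Remainders in descending order: Gamma 0.9212, Alpha 0.8793, Beta 0.7731, Epsilon 0.3857, Delta 0.0407.
Largest remainders: Gamma, Alpha, Beta receive the extra seats.
Delta receives 8.

8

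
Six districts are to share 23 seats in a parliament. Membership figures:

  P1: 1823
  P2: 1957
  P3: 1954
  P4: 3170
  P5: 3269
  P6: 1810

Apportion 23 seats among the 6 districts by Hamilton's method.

The standard divisor is 13983/23 ≈ 607.957.
Standard quotas: P1 2.999, P2 3.219, P3 3.214, P4 5.214, P5 5.377, P6 2.977.
Lower quotas: P1 2, P2 3, P3 3, P4 5, P5 5, P6 2 (sum 20, leaving 3 seats).
Remainders in descending order: P1 0.999, P6 0.977, P5 0.377, P2 0.219, P4 0.214, P3 0.214.
The surplus seats go to P1, P6, P5.

P1 3, P2 3, P3 3, P4 5, P5 6, P6 3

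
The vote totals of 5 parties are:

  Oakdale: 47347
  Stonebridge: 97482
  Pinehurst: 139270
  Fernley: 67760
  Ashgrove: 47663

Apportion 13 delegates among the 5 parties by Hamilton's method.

Total 399522; standard divisor 399522/13 ≈ 30732.462.
Standard quotas: Oakdale 1.5406, Stonebridge 3.1720, Pinehurst 4.5317, Fernley 2.2048, Ashgrove 1.5509.
Lower quotas: Oakdale 1, Stonebridge 3, Pinehurst 4, Fernley 2, Ashgrove 1 (sum 11, leaving 2 seats).
Remainders in descending order: Ashgrove 0.5509, Oakdale 0.5406, Pinehurst 0.5317, Fernley 0.2048, Stonebridge 0.1720.
Largest remainders: Ashgrove, Oakdale receive the extra seats.

Oakdale: 2, Stonebridge: 3, Pinehurst: 4, Fernley: 2, Ashgrove: 2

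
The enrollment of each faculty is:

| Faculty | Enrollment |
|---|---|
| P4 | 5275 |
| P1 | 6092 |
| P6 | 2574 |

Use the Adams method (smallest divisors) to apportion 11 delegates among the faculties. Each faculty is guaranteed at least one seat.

P4=4, P1=5, P6=2

Standard divisor 13941/11 ≈ 1267.364; standard quotas: P4 4.162, P1 4.807, P6 2.031.
Rounding up gives 5, 5, 3 = 13 seats, so the divisor must be adjusted.
With modified divisor 1400: modified quotas P4 3.768, P1 4.351, P6 1.839.
Rounding up: P4 4, P1 5, P6 2 (total 11).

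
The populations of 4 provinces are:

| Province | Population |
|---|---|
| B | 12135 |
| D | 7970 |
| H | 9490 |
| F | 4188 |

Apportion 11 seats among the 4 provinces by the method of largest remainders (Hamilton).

B: 4, D: 3, H: 3, F: 1

Standard divisor: 33783 ÷ 11 ≈ 3071.182.
Standard quotas: B 3.9512, D 2.5951, H 3.0900, F 1.3636.
Lower quotas: B 3, D 2, H 3, F 1 (sum 9, leaving 2 seats).
Remainders in descending order: B 0.9512, D 0.5951, F 0.3636, H 0.0900.
Largest remainders: B, D receive the extra seats.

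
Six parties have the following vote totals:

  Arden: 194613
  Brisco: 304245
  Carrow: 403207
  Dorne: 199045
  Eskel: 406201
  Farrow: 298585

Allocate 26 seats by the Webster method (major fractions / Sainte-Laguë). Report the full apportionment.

Arden 3; Brisco 4; Carrow 6; Dorne 3; Eskel 6; Farrow 4

Standard divisor 1805896/26 ≈ 69457.538; standard quotas: Arden 2.802, Brisco 4.380, Carrow 5.805, Dorne 2.866, Eskel 5.848, Farrow 4.299.
Rounding to the nearest integer gives Arden 3, Brisco 4, Carrow 6, Dorne 3, Eskel 6, Farrow 4 — total 26, matching the house size, so no adjustment is needed.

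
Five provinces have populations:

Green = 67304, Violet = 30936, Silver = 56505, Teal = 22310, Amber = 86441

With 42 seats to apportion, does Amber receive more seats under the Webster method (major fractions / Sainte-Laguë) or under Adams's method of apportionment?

Webster: Green 11, Violet 5, Silver 9, Teal 3, Amber 14.
Adams: Green 11, Violet 5, Silver 9, Teal 4, Amber 13.
Amber gets 14 under Webster and 13 under Adams.

Webster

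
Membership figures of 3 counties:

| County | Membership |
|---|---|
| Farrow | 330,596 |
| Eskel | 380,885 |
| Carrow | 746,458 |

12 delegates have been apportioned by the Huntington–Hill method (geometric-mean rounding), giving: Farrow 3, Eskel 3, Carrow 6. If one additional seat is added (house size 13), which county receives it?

Priority for the next seat is population ÷ (√(s·(s+1))).
Priorities: Farrow 95434.845, Eskel 109952.029, Carrow 115180.970.
Highest priority: Carrow.

Carrow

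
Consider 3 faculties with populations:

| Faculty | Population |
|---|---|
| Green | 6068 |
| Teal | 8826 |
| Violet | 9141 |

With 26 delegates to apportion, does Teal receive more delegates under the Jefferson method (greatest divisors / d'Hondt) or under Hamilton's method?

Jefferson

Jefferson: Green 6, Teal 10, Violet 10.
Hamilton: Green 7, Teal 9, Violet 10.
Teal gets 10 under Jefferson and 9 under Hamilton.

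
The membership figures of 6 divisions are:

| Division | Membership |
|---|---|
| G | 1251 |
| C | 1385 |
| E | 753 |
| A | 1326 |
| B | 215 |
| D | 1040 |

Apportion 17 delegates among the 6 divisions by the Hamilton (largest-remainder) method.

G: 3, C: 4, E: 2, A: 4, B: 1, D: 3

Standard divisor: 5970 ÷ 17 ≈ 351.176.
Standard quotas: G 3.562, C 3.944, E 2.144, A 3.776, B 0.612, D 2.961.
Lower quotas: G 3, C 3, E 2, A 3, B 0, D 2 (sum 13, leaving 4 seats).
Remainders in descending order: D 0.961, C 0.944, A 0.776, B 0.612, G 0.562, E 0.144.
The surplus seats go to D, C, A, B.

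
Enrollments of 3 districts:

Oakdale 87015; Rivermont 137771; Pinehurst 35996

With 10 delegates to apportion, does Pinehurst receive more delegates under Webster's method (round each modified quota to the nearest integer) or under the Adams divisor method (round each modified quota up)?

Webster: Oakdale 3, Rivermont 6, Pinehurst 1.
Adams: Oakdale 3, Rivermont 5, Pinehurst 2.
Pinehurst gets 1 under Webster and 2 under Adams.

Adams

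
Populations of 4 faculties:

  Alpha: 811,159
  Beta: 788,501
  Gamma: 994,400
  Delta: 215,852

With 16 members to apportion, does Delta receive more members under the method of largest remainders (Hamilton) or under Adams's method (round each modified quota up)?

Hamilton: Alpha 5, Beta 4, Gamma 6, Delta 1.
Adams: Alpha 5, Beta 4, Gamma 5, Delta 2.
Delta gets 1 under Hamilton and 2 under Adams.

Adams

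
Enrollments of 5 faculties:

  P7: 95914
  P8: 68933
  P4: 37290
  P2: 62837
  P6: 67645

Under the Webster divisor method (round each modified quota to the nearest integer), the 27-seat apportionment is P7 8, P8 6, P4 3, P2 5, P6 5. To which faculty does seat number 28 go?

P6

Priority for the next seat is population ÷ (current seats + 0.5).
Priorities: P7 11284.000, P8 10605.077, P4 10654.286, P2 11424.909, P6 12299.091.
Highest priority: P6.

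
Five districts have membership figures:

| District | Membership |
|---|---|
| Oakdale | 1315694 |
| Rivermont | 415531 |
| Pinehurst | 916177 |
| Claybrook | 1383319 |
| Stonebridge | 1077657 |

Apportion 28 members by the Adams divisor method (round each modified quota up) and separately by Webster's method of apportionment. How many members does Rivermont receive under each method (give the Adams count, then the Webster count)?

3 and 2

Adams: Oakdale 7, Rivermont 3, Pinehurst 5, Claybrook 7, Stonebridge 6.
Webster: Oakdale 7, Rivermont 2, Pinehurst 5, Claybrook 8, Stonebridge 6.
Rivermont gets 3 under Adams and 2 under Webster.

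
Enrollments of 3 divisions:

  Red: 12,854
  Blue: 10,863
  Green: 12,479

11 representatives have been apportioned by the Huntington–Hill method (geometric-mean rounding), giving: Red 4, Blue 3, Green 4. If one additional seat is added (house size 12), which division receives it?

Blue

Priority for the next seat is population ÷ (√(s·(s+1))).
Priorities: Red 2874.242, Blue 3135.878, Green 2790.389.
Highest priority: Blue.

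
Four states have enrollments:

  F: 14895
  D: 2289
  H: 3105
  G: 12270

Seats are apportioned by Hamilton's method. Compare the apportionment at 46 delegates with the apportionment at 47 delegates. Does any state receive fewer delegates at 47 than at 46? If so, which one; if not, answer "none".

H

At 46 seats: F 21, D 3, H 5, G 17.
At 47 seats: F 22, D 3, H 4, G 18.
H drops from 5 to 4.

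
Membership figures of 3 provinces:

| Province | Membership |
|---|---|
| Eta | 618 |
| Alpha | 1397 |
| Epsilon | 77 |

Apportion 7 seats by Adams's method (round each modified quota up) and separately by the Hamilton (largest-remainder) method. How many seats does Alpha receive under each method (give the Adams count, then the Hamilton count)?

Adams: Eta 2, Alpha 4, Epsilon 1.
Hamilton: Eta 2, Alpha 5, Epsilon 0.
Alpha gets 4 under Adams and 5 under Hamilton.

4 and 5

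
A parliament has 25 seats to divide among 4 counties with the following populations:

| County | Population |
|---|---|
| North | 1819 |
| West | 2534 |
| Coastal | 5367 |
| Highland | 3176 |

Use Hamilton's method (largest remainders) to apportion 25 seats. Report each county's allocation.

Total 12896; standard divisor 12896/25 ≈ 515.84.
Standard quotas: North 3.5263, West 4.9124, Coastal 10.4044, Highland 6.1569.
Lower quotas: North 3, West 4, Coastal 10, Highland 6 (sum 23, leaving 2 seats).
Remainders in descending order: West 0.9124, North 0.5263, Coastal 0.4044, Highland 0.1569.
The surplus seats go to West, North.

North=4, West=5, Coastal=10, Highland=6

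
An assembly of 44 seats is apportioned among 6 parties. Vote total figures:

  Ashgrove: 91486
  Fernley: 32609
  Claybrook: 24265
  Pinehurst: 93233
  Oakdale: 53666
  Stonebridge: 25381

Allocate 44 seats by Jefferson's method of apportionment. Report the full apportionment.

Ashgrove 13; Fernley 4; Claybrook 3; Pinehurst 13; Oakdale 8; Stonebridge 3

Standard divisor 320640/44 ≈ 7287.273; standard quotas: Ashgrove 12.554, Fernley 4.475, Claybrook 3.330, Pinehurst 12.794, Oakdale 7.364, Stonebridge 3.483.
Rounding down gives 12, 4, 3, 12, 7, 3 = 41 seats, so the divisor must be adjusted.
With modified divisor 6680: modified quotas Ashgrove 13.696, Fernley 4.882, Claybrook 3.632, Pinehurst 13.957, Oakdale 8.034, Stonebridge 3.800.
Rounding down: Ashgrove 13, Fernley 4, Claybrook 3, Pinehurst 13, Oakdale 8, Stonebridge 3 (total 44).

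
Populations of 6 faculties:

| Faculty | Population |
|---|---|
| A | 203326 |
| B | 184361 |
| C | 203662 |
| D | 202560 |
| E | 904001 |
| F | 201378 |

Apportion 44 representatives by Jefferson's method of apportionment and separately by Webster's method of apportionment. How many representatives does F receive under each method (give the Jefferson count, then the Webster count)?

4 and 5

Jefferson: A 5, B 4, C 5, D 4, E 22, F 4.
Webster: A 5, B 4, C 5, D 5, E 20, F 5.
F gets 4 under Jefferson and 5 under Webster.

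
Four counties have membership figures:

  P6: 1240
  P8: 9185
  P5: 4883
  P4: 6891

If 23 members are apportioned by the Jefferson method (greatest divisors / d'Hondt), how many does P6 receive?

Standard divisor 22199/23 ≈ 965.174; standard quotas: P6 1.285, P8 9.516, P5 5.059, P4 7.140.
Rounding down gives 1, 9, 5, 7 = 22 seats, so the divisor must be adjusted.
With modified divisor 900: modified quotas P6 1.378, P8 10.206, P5 5.426, P4 7.657.
Rounding down: P6 1, P8 10, P5 5, P4 7 (total 23).
P6 receives 1.

1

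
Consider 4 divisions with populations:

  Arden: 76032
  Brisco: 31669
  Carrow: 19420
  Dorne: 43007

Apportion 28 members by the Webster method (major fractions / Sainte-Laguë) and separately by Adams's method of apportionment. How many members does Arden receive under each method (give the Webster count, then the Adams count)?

Webster: Arden 13, Brisco 5, Carrow 3, Dorne 7.
Adams: Arden 12, Brisco 5, Carrow 4, Dorne 7.
Arden gets 13 under Webster and 12 under Adams.

13 and 12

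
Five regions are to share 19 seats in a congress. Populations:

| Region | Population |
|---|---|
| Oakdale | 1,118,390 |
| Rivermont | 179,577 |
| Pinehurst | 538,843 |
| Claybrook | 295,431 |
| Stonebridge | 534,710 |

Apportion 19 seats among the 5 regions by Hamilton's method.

Standard divisor: 2666951 ÷ 19 ≈ 140365.842.
Standard quotas: Oakdale 7.9677, Rivermont 1.2793, Pinehurst 3.8388, Claybrook 2.1047, Stonebridge 3.8094.
Lower quotas: Oakdale 7, Rivermont 1, Pinehurst 3, Claybrook 2, Stonebridge 3 (sum 16, leaving 3 seats).
Remainders in descending order: Oakdale 0.9677, Pinehurst 0.8388, Stonebridge 0.8094, Rivermont 0.2793, Claybrook 0.1047.
The surplus seats go to Oakdale, Pinehurst, Stonebridge.

Oakdale: 8; Rivermont: 1; Pinehurst: 4; Claybrook: 2; Stonebridge: 4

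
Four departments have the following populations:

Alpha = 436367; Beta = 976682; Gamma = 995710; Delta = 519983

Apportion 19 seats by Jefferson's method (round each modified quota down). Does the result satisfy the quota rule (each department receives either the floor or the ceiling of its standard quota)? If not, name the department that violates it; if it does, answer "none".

Standard quotas: Alpha 2.831, Beta 6.336, Gamma 6.460, Delta 3.373.
Jefferson allocation: Alpha 3, Beta 6, Gamma 7, Delta 3.
Every allocation lies between the lower and upper quota.

none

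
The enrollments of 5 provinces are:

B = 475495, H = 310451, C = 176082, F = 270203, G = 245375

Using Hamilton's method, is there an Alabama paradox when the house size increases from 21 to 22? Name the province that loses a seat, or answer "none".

At 21 seats: B 7, H 4, C 3, F 4, G 3.
At 22 seats: B 7, H 5, C 2, F 4, G 4.
C drops from 3 to 2.

C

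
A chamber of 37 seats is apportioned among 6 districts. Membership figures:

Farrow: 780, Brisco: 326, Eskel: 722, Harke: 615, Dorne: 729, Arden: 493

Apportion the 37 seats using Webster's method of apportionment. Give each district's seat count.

Standard divisor 3665/37 ≈ 99.054; standard quotas: Farrow 7.874, Brisco 3.291, Eskel 7.289, Harke 6.209, Dorne 7.360, Arden 4.977.
Rounding to the nearest integer gives 8, 3, 7, 6, 7, 5 = 36 seats, so the divisor must be adjusted.
With modified divisor 96.7: modified quotas Farrow 8.066, Brisco 3.371, Eskel 7.466, Harke 6.360, Dorne 7.539, Arden 5.098.
Rounding to the nearest integer: Farrow 8, Brisco 3, Eskel 7, Harke 6, Dorne 8, Arden 5 (total 37).

Farrow 8; Brisco 3; Eskel 7; Harke 6; Dorne 8; Arden 5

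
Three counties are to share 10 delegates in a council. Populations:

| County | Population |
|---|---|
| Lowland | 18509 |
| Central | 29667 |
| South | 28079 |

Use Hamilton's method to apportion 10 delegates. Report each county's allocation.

Total 76255; standard divisor 76255/10 ≈ 7625.5.
Standard quotas: Lowland 2.4273, Central 3.8905, South 3.6823.
Lower quotas: Lowland 2, Central 3, South 3 (sum 8, leaving 2 seats).
Remainders in descending order: Central 0.8905, South 0.6823, Lowland 0.4273.
The surplus seats go to Central, South.

Lowland 2, Central 4, South 4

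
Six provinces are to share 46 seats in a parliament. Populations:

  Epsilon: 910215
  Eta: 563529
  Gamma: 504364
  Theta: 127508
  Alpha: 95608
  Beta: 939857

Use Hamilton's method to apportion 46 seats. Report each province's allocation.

Standard divisor: 3141081 ÷ 46 ≈ 68284.37.
Standard quotas: Epsilon 13.3298, Eta 8.2527, Gamma 7.3862, Theta 1.8673, Alpha 1.4001, Beta 13.7639.
Lower quotas: Epsilon 13, Eta 8, Gamma 7, Theta 1, Alpha 1, Beta 13 (sum 43, leaving 3 seats).
Remainders in descending order: Theta 0.8673, Beta 0.7639, Alpha 0.4001, Gamma 0.3862, Epsilon 0.3298, Eta 0.2527.
Largest remainders: Theta, Beta, Alpha receive the extra seats.

Epsilon=13, Eta=8, Gamma=7, Theta=2, Alpha=2, Beta=14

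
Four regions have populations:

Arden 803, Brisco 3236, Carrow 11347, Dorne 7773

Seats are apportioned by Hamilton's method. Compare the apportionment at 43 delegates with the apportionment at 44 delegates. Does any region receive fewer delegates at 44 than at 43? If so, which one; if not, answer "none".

At 43 seats: Arden 2, Brisco 6, Carrow 21, Dorne 14.
At 44 seats: Arden 1, Brisco 6, Carrow 22, Dorne 15.
Arden drops from 2 to 1.

Arden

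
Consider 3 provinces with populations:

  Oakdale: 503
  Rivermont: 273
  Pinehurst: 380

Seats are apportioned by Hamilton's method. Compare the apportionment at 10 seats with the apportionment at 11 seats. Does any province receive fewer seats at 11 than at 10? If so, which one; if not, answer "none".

At 10 seats: Oakdale 4, Rivermont 3, Pinehurst 3.
At 11 seats: Oakdale 5, Rivermont 2, Pinehurst 4.
Rivermont drops from 3 to 2.

Rivermont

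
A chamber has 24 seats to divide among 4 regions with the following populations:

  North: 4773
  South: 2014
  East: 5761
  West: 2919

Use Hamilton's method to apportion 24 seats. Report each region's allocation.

The standard divisor is 15467/24 ≈ 644.458.
Standard quotas: North 7.4062, South 3.1251, East 8.9393, West 4.5294.
Lower quotas: North 7, South 3, East 8, West 4 (sum 22, leaving 2 seats).
Remainders in descending order: East 0.9393, West 0.5294, North 0.4062, South 0.1251.
Largest remainders: East, West receive the extra seats.

North 7, South 3, East 9, West 5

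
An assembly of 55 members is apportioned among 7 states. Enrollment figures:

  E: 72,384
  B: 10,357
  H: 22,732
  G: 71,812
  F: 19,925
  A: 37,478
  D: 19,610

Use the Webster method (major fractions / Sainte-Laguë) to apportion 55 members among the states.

E=16, B=2, H=5, G=16, F=4, A=8, D=4

Standard divisor 254298/55 ≈ 4623.6; standard quotas: E 15.655, B 2.240, H 4.917, G 15.532, F 4.309, A 8.106, D 4.241.
Rounding to the nearest integer gives E 16, B 2, H 5, G 16, F 4, A 8, D 4 — total 55, matching the house size, so no adjustment is needed.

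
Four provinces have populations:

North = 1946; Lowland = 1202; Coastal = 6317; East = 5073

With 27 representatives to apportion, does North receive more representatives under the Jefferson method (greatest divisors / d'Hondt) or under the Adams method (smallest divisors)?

Adams

Jefferson: North 3, Lowland 2, Coastal 12, East 10.
Adams: North 4, Lowland 3, Coastal 11, East 9.
North gets 3 under Jefferson and 4 under Adams.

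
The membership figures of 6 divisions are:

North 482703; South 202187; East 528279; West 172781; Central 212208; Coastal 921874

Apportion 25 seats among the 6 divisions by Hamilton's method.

North: 5; South: 2; East: 5; West: 2; Central: 2; Coastal: 9

Standard divisor: 2520032 ÷ 25 ≈ 100801.28.
Standard quotas: North 4.7887, South 2.0058, East 5.2408, West 1.7141, Central 2.1052, Coastal 9.1455.
Lower quotas: North 4, South 2, East 5, West 1, Central 2, Coastal 9 (sum 23, leaving 2 seats).
Remainders in descending order: North 0.7887, West 0.7141, East 0.2408, Coastal 0.1455, Central 0.1052, South 0.0058.
Largest remainders: North, West receive the extra seats.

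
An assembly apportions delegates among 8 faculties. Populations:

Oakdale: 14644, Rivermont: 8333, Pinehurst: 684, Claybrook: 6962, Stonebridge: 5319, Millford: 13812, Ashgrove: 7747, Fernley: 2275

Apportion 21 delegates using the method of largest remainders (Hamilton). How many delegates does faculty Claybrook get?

The standard divisor is 59776/21 ≈ 2846.476.
Standard quotas: Oakdale 5.1446, Rivermont 2.9275, Pinehurst 0.2403, Claybrook 2.4458, Stonebridge 1.8686, Millford 4.8523, Ashgrove 2.7216, Fernley 0.7992.
Lower quotas: Oakdale 5, Rivermont 2, Pinehurst 0, Claybrook 2, Stonebridge 1, Millford 4, Ashgrove 2, Fernley 0 (sum 16, leaving 5 seats).
Remainders in descending order: Rivermont 0.9275, Stonebridge 0.8686, Millford 0.8523, Fernley 0.7992, Ashgrove 0.7216, Claybrook 0.4458, Pinehurst 0.2403, Oakdale 0.1446.
Largest remainders: Rivermont, Stonebridge, Millford, Fernley, Ashgrove receive the extra seats.
Claybrook receives 2.

2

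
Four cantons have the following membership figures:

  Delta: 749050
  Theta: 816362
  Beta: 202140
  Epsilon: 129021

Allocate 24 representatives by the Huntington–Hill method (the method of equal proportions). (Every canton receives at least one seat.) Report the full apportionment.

With divisor 80740: modified quotas Delta 9.277, Theta 10.111, Beta 2.504, Epsilon 1.598.
Geometric-mean thresholds: Delta √(9·10)=9.487, Theta √(10·11)=10.488, Beta √(2·3)=2.449, Epsilon √(1·2)=1.414.
Each quota rounded against its threshold gives Delta 9, Theta 10, Beta 3, Epsilon 2 (total 24).

Delta=9, Theta=10, Beta=3, Epsilon=2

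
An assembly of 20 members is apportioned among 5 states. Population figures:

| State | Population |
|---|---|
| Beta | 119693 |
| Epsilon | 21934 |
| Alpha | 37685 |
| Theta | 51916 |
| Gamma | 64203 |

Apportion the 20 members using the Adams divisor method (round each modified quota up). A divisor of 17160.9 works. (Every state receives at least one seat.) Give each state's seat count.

Beta 7, Epsilon 2, Alpha 3, Theta 4, Gamma 4

With modified divisor 17160.9: modified quotas Beta 6.975, Epsilon 1.278, Alpha 2.196, Theta 3.025, Gamma 3.741.
Rounding up: Beta 7, Epsilon 2, Alpha 3, Theta 4, Gamma 4 (total 20).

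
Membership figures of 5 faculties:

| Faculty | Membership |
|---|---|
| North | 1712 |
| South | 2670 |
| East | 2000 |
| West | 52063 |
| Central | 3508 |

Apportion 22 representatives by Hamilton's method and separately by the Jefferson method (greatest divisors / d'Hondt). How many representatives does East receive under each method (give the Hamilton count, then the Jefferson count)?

Hamilton: North 1, South 1, East 1, West 18, Central 1.
Jefferson: North 0, South 1, East 0, West 20, Central 1.
East gets 1 under Hamilton and 0 under Jefferson.

1 and 0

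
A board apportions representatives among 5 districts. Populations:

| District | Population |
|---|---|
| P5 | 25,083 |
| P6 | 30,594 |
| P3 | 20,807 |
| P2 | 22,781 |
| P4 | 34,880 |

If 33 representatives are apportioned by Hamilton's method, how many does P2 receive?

6

Standard divisor: 134145 ÷ 33 = 4065.
Standard quotas: P5 6.1705, P6 7.5262, P3 5.1186, P2 5.6042, P4 8.5806.
Lower quotas: P5 6, P6 7, P3 5, P2 5, P4 8 (sum 31, leaving 2 seats).
Remainders in descending order: P2 0.6042, P4 0.5806, P6 0.5262, P5 0.1705, P3 0.1186.
Largest remainders: P2, P4 receive the extra seats.
P2 receives 6.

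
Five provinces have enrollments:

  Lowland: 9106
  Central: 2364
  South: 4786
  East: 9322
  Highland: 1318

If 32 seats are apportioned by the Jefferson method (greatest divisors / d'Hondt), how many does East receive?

Standard divisor 26896/32 ≈ 840.5; standard quotas: Lowland 10.834, Central 2.813, South 5.694, East 11.091, Highland 1.568.
Rounding down gives 10, 2, 5, 11, 1 = 29 seats, so the divisor must be adjusted.
With modified divisor 780: modified quotas Lowland 11.674, Central 3.031, South 6.136, East 11.951, Highland 1.690.
Rounding down: Lowland 11, Central 3, South 6, East 11, Highland 1 (total 32).
East receives 11.

11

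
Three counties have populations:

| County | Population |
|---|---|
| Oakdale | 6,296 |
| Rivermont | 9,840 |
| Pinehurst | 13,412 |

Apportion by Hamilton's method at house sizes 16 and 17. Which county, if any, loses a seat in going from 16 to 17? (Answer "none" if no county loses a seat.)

Oakdale

At 16 seats: Oakdale 4, Rivermont 5, Pinehurst 7.
At 17 seats: Oakdale 3, Rivermont 6, Pinehurst 8.
Oakdale drops from 4 to 3.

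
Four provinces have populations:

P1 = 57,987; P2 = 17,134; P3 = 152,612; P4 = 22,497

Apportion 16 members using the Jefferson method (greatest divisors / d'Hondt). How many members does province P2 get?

1

Standard divisor 250230/16 ≈ 15639.375; standard quotas: P1 3.708, P2 1.096, P3 9.758, P4 1.438.
Rounding down gives 3, 1, 9, 1 = 14 seats, so the divisor must be adjusted.
With modified divisor 14200: modified quotas P1 4.084, P2 1.207, P3 10.747, P4 1.584.
Rounding down: P1 4, P2 1, P3 10, P4 1 (total 16).
P2 receives 1.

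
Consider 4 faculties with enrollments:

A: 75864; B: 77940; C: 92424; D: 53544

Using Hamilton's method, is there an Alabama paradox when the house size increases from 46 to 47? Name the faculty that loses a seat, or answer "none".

none

At 46 seats: A 12, B 12, C 14, D 8.
At 47 seats: A 12, B 12, C 15, D 8.
No faculty's allocation decreased.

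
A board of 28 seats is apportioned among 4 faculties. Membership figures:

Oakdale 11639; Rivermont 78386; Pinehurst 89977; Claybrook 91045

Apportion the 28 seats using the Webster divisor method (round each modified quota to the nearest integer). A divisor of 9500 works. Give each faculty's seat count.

Oakdale=1; Rivermont=8; Pinehurst=9; Claybrook=10

With modified divisor 9500: modified quotas Oakdale 1.225, Rivermont 8.251, Pinehurst 9.471, Claybrook 9.584.
Rounding to the nearest integer: Oakdale 1, Rivermont 8, Pinehurst 9, Claybrook 10 (total 28).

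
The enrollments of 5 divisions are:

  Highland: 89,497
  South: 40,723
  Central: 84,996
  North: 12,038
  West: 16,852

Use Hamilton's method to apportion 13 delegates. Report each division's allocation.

The standard divisor is 244106/13 ≈ 18777.385.
Standard quotas: Highland 4.7662, South 2.1687, Central 4.5265, North 0.6411, West 0.8975.
Lower quotas: Highland 4, South 2, Central 4, North 0, West 0 (sum 10, leaving 3 seats).
Remainders in descending order: West 0.8975, Highland 0.7662, North 0.6411, Central 0.5265, South 0.1687.
Largest remainders: West, Highland, North receive the extra seats.

Highland=5; South=2; Central=4; North=1; West=1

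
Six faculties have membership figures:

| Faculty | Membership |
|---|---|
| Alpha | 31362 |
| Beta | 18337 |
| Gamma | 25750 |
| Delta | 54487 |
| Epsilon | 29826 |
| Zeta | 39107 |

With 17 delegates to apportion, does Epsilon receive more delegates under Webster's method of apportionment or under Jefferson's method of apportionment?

Webster: Alpha 3, Beta 2, Gamma 2, Delta 5, Epsilon 2, Zeta 3.
Jefferson: Alpha 3, Beta 1, Gamma 2, Delta 5, Epsilon 3, Zeta 3.
Epsilon gets 2 under Webster and 3 under Jefferson.

Jefferson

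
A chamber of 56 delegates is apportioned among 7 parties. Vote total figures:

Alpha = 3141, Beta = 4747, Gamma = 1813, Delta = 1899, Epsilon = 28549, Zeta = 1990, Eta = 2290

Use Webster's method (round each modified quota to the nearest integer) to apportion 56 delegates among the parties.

Alpha=4; Beta=6; Gamma=2; Delta=2; Epsilon=36; Zeta=3; Eta=3

Standard divisor 44429/56 ≈ 793.375; standard quotas: Alpha 3.959, Beta 5.983, Gamma 2.285, Delta 2.394, Epsilon 35.984, Zeta 2.508, Eta 2.886.
Rounding to the nearest integer gives Alpha 4, Beta 6, Gamma 2, Delta 2, Epsilon 36, Zeta 3, Eta 3 — total 56, matching the house size, so no adjustment is needed.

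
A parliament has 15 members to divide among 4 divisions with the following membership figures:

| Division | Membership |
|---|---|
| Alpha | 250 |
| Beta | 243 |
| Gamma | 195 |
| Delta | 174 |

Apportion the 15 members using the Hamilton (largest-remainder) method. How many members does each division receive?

The standard divisor is 862/15 ≈ 57.467.
Standard quotas: Alpha 4.350, Beta 4.229, Gamma 3.393, Delta 3.028.
Lower quotas: Alpha 4, Beta 4, Gamma 3, Delta 3 (sum 14, leaving 1 seat).
Remainders in descending order: Gamma 0.393, Alpha 0.350, Beta 0.229, Delta 0.028.
The surplus seat goes to Gamma.

Alpha 4, Beta 4, Gamma 4, Delta 3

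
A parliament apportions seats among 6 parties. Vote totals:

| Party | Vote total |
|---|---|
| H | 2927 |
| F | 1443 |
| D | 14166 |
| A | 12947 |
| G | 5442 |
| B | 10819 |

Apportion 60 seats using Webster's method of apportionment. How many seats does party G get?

Standard divisor 47744/60 ≈ 795.733; standard quotas: H 3.678, F 1.813, D 17.802, A 16.271, G 6.839, B 13.596.
Rounding to the nearest integer gives 4, 2, 18, 16, 7, 14 = 61 seats, so the divisor must be adjusted.
With modified divisor 805: modified quotas H 3.636, F 1.793, D 17.598, A 16.083, G 6.760, B 13.440.
Rounding to the nearest integer: H 4, F 2, D 18, A 16, G 7, B 13 (total 60).
G receives 7.

7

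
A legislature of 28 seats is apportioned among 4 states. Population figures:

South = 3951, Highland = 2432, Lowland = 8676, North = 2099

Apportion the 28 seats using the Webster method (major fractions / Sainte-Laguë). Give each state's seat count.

South=7, Highland=4, Lowland=14, North=3

Standard divisor 17158/28 ≈ 612.786; standard quotas: South 6.448, Highland 3.969, Lowland 14.158, North 3.425.
Rounding to the nearest integer gives 6, 4, 14, 3 = 27 seats, so the divisor must be adjusted.
With modified divisor 604: modified quotas South 6.541, Highland 4.026, Lowland 14.364, North 3.475.
Rounding to the nearest integer: South 7, Highland 4, Lowland 14, North 3 (total 28).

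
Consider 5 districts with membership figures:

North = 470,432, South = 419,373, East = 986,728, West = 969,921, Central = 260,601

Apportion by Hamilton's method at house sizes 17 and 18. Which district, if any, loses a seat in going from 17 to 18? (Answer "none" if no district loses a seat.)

Central

At 17 seats: North 3, South 2, East 5, West 5, Central 2.
At 18 seats: North 3, South 2, East 6, West 6, Central 1.
Central drops from 2 to 1.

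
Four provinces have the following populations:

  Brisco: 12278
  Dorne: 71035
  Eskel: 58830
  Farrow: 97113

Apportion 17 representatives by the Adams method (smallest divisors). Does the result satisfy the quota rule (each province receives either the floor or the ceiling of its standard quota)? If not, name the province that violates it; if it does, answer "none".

none

Standard quotas: Brisco 0.872, Dorne 5.047, Eskel 4.180, Farrow 6.900.
Adams allocation: Brisco 1, Dorne 5, Eskel 4, Farrow 7.
Every allocation lies between the lower and upper quota.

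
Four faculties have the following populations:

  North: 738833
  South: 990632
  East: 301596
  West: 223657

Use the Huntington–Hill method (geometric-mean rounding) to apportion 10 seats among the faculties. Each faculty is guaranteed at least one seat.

North 3, South 5, East 1, West 1

With divisor 217397: modified quotas North 3.399, South 4.557, East 1.387, West 1.029.
Geometric-mean thresholds: North √(3·4)=3.464, South √(4·5)=4.472, East √(1·2)=1.414, West √(1·2)=1.414.
Each quota rounded against its threshold gives North 3, South 5, East 1, West 1 (total 10).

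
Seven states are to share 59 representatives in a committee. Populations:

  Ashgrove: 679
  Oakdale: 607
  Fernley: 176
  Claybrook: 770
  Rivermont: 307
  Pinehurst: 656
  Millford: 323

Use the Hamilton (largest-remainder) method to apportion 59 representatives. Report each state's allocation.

Ashgrove=11, Oakdale=10, Fernley=3, Claybrook=13, Rivermont=5, Pinehurst=11, Millford=6

Total 3518; standard divisor 3518/59 ≈ 59.627.
Standard quotas: Ashgrove 11.387, Oakdale 10.180, Fernley 2.952, Claybrook 12.914, Rivermont 5.149, Pinehurst 11.002, Millford 5.417.
Lower quotas: Ashgrove 11, Oakdale 10, Fernley 2, Claybrook 12, Rivermont 5, Pinehurst 11, Millford 5 (sum 56, leaving 3 seats).
Remainders in descending order: Fernley 0.952, Claybrook 0.914, Millford 0.417, Ashgrove 0.387, Oakdale 0.180, Rivermont 0.149, Pinehurst 0.002.
The surplus seats go to Fernley, Claybrook, Millford.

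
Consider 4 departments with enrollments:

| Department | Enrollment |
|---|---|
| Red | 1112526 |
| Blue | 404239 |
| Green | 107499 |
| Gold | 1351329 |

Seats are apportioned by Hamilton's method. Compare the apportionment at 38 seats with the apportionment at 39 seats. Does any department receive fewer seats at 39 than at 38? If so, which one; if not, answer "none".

Green

At 38 seats: Red 14, Blue 5, Green 2, Gold 17.
At 39 seats: Red 15, Blue 5, Green 1, Gold 18.
Green drops from 2 to 1.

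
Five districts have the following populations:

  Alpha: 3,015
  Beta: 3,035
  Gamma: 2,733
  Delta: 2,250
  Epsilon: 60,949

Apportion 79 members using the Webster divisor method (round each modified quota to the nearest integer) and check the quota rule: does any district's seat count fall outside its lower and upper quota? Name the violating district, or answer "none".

Standard quotas: Alpha 3.309, Beta 3.331, Gamma 2.999, Delta 2.469, Epsilon 66.891.
Webster allocation: Alpha 3, Beta 3, Gamma 3, Delta 2, Epsilon 68.
Epsilon has quota 66.891 (lower 66, upper 67) but receives 68 — outside the quota interval.

Epsilon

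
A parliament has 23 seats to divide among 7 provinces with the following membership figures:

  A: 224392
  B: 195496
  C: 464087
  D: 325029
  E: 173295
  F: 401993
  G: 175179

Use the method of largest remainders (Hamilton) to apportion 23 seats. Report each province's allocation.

Total 1959471; standard divisor 1959471/23 ≈ 85194.391.
Standard quotas: A 2.6339, B 2.2947, C 5.4474, D 3.8151, E 2.0341, F 4.7185, G 2.0562.
Lower quotas: A 2, B 2, C 5, D 3, E 2, F 4, G 2 (sum 20, leaving 3 seats).
Remainders in descending order: D 0.8151, F 0.7185, A 0.6339, C 0.4474, B 0.2947, G 0.0562, E 0.0341.
Largest remainders: D, F, A receive the extra seats.

A 3, B 2, C 5, D 4, E 2, F 5, G 2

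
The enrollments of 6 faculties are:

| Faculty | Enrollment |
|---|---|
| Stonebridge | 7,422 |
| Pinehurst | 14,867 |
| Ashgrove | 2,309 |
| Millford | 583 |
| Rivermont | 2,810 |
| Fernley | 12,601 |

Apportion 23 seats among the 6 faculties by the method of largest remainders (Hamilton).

The standard divisor is 40592/23 ≈ 1764.87.
Standard quotas: Stonebridge 4.2054, Pinehurst 8.4239, Ashgrove 1.3083, Millford 0.3303, Rivermont 1.5922, Fernley 7.1399.
Lower quotas: Stonebridge 4, Pinehurst 8, Ashgrove 1, Millford 0, Rivermont 1, Fernley 7 (sum 21, leaving 2 seats).
Remainders in descending order: Rivermont 0.5922, Pinehurst 0.4239, Millford 0.3303, Ashgrove 0.3083, Stonebridge 0.2054, Fernley 0.1399.
Largest remainders: Rivermont, Pinehurst receive the extra seats.

Stonebridge 4; Pinehurst 9; Ashgrove 1; Millford 0; Rivermont 2; Fernley 7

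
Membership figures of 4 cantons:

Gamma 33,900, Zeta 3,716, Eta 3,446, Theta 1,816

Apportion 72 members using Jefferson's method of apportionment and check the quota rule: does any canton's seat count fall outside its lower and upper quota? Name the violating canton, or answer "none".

Gamma

Standard quotas: Gamma 56.924, Zeta 6.240, Eta 5.786, Theta 3.049.
Jefferson allocation: Gamma 58, Zeta 6, Eta 5, Theta 3.
Gamma has quota 56.924 (lower 56, upper 57) but receives 58 — outside the quota interval.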